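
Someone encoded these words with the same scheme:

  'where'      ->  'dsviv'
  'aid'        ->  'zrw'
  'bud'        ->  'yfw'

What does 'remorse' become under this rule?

ivnlihv

Each pair mirrors across the alphabet (w↔d, h↔s, e↔v): positions sum to 25. Letters are reflected about the middle of the alphabet (position → 25−position): Atbash.
For remorse: r↔i, e↔v, m↔n, o↔l, r↔i, s↔h, e↔v.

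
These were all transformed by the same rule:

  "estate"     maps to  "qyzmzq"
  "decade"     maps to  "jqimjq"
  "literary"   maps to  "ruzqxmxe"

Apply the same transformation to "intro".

utzxa

The shift depends on letter class: consonant s→y is +6, but vowel e→q is +12. Vowels shift forward by 12 and consonants shift forward by 6.
On intro: i(vowel)+12=u, n(cons)+6=t, t(cons)+6=z, r(cons)+6=x, o(vowel)+12=a.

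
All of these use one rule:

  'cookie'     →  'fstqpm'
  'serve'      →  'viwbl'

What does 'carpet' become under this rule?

fewvlb

In cookie: c→f is +3, o→s is +4, o→t is +5, k→q is +6 — the shift increases by 1 each position. Each letter shifts forward by (position + 3), i.e. 3, 4, 5, … — the shift grows by one for each successive letter.
On carpet: c+3=f, a+4=e, r+5=w, p+6=v, e+7=l, t+8=b.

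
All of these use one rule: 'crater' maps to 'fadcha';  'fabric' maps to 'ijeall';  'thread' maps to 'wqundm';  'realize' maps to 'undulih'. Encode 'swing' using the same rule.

Shifts by position in crater: pos 0: c→f (+3), pos 1: r→a (+9), pos 2: a→d (+3), pos 3: t→c (+9) — repeating every 2. The shifts repeat in a cycle of length 2: positions 0,1,… shift by +3, +9, then the pattern repeats.
For swing: s+3=v, w+9=f, i+3=l, n+9=w, g+3=j.

vflwj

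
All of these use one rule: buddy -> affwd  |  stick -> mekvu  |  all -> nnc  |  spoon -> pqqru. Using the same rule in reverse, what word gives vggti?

greet

The output letters match the input read backwards, each shifted +2: buddy reversed is yddub. Two steps: reverse the string, then apply a Caesar shift of +2.
Reversing it on vggti: shift back: v−2=t, g−2=e, g−2=e, t−2=r, i−2=g → teerg; then reverse → greet.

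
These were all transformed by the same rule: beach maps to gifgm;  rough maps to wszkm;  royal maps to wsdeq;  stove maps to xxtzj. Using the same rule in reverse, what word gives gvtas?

brown

The shifts repeat in a cycle of length 2: positions 0,1,… shift by +5, +4, then the pattern repeats.
Decoding gvtas: g−5=b, v−4=r, t−5=o, a−4=w, s−5=n.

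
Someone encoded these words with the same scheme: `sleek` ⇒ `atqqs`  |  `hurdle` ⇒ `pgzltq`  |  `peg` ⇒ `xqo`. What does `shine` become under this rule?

apuvq

Two shifts are in play — +12 for a/e/i/o/u, +8 for every other letter.
Applying it to shine: s(cons)+8=a, h(cons)+8=p, i(vowel)+12=u, n(cons)+8=v, e(vowel)+12=q.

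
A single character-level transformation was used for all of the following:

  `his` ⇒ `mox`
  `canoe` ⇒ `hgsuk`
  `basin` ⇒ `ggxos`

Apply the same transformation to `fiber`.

kogkw

Vowels shift forward by 6 and consonants shift forward by 5.
On fiber: f(cons)+5=k, i(vowel)+6=o, b(cons)+5=g, e(vowel)+6=k, r(cons)+5=w.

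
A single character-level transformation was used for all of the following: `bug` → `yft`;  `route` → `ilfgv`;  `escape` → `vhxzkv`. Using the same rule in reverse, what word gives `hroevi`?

Each pair mirrors across the alphabet (b↔y, u↔f, g↔t): positions sum to 25. Letters are reflected about the middle of the alphabet (position → 25−position): Atbash.
Undoing it on hroevi: h↔s, r↔i, o↔l, e↔v, v↔e, i↔r.

silver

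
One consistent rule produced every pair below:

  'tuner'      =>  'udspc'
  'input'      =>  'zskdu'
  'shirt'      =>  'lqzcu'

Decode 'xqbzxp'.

t(19)→u(20) and u(20)→d(3) fit y≡9x+5 (mod 26); the inverse of 9 mod 26 is 3. This is an affine cipher: with a=0,…,z=25, each position x becomes (9x+5) mod 26.
Decoding xqbzxp: x(23)→3·(23−5)≡2=c; q(16)→3·(16−5)≡7=h; b(1)→3·(1−5)≡14=o; z(25)→3·(25−5)≡8=i; x(23)→3·(23−5)≡2=c; p(15)→3·(15−5)≡4=e (all mod 26).

choice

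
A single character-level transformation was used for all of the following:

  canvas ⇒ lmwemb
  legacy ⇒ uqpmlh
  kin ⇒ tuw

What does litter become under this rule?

uuccqa

The shift depends on letter class: consonant c→l is +9, but vowel a→m is +12. Two shifts are in play — +12 for a/e/i/o/u, +9 for every other letter.
For litter: l(cons)+9=u, i(vowel)+12=u, t(cons)+9=c, t(cons)+9=c, e(vowel)+12=q, r(cons)+9=a.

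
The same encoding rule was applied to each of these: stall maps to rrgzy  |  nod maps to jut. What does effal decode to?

fuzzy

The output letters match the input read backwards, each shifted +6: stall reversed is llats. Two steps: reverse the string, then apply a Caesar shift of +6.
Reversing it on effal: shift back: e−6=y, f−6=z, f−6=z, a−6=u, l−6=f → yzzuf; then reverse → fuzzy.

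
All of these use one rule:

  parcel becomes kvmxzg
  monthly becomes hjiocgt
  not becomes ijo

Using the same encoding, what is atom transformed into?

vojh

Compare letters: p→k is +21, a→v is +21, r→m is +21 — a constant shift. This is a Caesar cipher with shift 21.
Applying it to atom: a+21=v, t+21=o, o+21=j, m+21=h.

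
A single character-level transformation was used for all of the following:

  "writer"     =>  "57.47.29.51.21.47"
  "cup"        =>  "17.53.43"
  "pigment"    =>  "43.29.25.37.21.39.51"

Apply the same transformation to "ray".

w(#23)→57 and r(#18)→47: differences scale by 2, so n = 2·pos + 11. With a=1..z=26, the number is 2·pos + 11.
For ray: r=18→47, a=1→13, y=25→61.

47.13.61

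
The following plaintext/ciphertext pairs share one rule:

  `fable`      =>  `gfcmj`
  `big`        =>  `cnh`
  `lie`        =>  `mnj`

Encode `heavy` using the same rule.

The shift depends on letter class: consonant f→g is +1, but vowel a→f is +5. Vowels shift forward by 5 and consonants shift forward by 1.
For heavy: h(cons)+1=i, e(vowel)+5=j, a(vowel)+5=f, v(cons)+1=w, y(cons)+1=z.

ijfwz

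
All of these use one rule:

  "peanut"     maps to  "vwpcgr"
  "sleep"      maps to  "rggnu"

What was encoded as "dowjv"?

Two steps: reverse the string, then apply a Caesar shift of +2.
Decoding dowjv: shift back: d−2=b, o−2=m, w−2=u, j−2=h, v−2=t → bmuht; then reverse → thumb.

thumb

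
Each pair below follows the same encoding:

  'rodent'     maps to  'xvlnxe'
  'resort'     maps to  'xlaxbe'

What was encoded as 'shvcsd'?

mantis

In rodent: r→x is +6, o→v is +7, d→l is +8, e→n is +9 — the shift increases by 1 each position. Each letter shifts forward by (position + 6), i.e. 6, 7, 8, … — the shift grows by one for each successive letter.
Decoding shvcsd: s−6=m, h−7=a, v−8=n, c−9=t, s−10=i, d−11=s.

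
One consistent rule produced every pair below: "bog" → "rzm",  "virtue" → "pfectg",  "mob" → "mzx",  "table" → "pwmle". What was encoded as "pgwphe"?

The output letters match the input read backwards, each shifted +11: bog reversed is gob. The word is reversed, then every letter is shifted forward by 11.
Decoding pgwphe: shift back: p−11=e, g−11=v, w−11=l, p−11=e, h−11=w, e−11=t → evlewt; then reverse → twelve.

twelve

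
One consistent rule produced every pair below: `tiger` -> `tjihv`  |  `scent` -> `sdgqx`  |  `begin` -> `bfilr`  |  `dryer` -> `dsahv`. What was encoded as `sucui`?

stare

In tiger: t→t is +0, i→j is +1, g→i is +2, e→h is +3 — the shift increases by 1 each position. The shift increases by 1 at each position, starting from +0: 0, 1, 2, ….
Undoing it on sucui: s−0=s, u−1=t, c−2=a, u−3=r, i−4=e.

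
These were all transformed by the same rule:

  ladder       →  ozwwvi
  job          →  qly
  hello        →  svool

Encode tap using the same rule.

Each pair mirrors across the alphabet (l↔o, a↔z, d↔w): positions sum to 25. This is the alphabet-reversal cipher (Atbash): a becomes z, b becomes y, etc.
On tap: t↔g, a↔z, p↔k.

gzk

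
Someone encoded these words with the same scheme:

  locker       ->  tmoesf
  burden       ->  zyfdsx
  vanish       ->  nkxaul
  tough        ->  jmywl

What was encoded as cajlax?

l(11)→t(19) and o(14)→m(12) fit y≡15x+10 (mod 26); the inverse of 15 mod 26 is 7. Treating letters as 0–25, the rule is x ↦ 15x + 10 (mod 26).
Undoing it on cajlax: c(2)→7·(2−10)≡22=w; a(0)→7·(0−10)≡8=i; j(9)→7·(9−10)≡19=t; l(11)→7·(11−10)≡7=h; a(0)→7·(0−10)≡8=i; x(23)→7·(23−10)≡13=n (all mod 26).

within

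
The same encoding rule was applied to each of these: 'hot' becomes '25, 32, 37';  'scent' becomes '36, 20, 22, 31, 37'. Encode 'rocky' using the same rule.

35, 32, 20, 28, 42

Each letter is replaced by its alphabet position (a=1..z=26) + 17.
For rocky: r=18→35, o=15→32, c=3→20, k=11→28, y=25→42.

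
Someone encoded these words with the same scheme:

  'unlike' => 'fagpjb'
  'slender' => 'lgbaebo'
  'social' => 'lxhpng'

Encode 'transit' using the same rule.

u(20)→f(5) and n(13)→a(0) fit y≡23x+13 (mod 26); the inverse of 23 mod 26 is 17. Each letter's alphabet position (a=0..z=25) is mapped through 23·x+13 mod 26 — an affine cipher.
On transit: t(19)→23·19+13≡8=i; r(17)→23·17+13≡14=o; a(0)→23·0+13≡13=n; n(13)→23·13+13≡0=a; s(18)→23·18+13≡11=l; i(8)→23·8+13≡15=p; t(19)→23·19+13≡8=i (all mod 26).

ionalpi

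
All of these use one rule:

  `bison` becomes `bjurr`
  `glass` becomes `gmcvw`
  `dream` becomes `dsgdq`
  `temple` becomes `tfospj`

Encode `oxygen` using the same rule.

oyajis

Each letter shifts forward by its position index (0, 1, 2, …) — the shift grows by one for each successive letter.
For oxygen: o+0=o, x+1=y, y+2=a, g+3=j, e+4=i, n+5=s.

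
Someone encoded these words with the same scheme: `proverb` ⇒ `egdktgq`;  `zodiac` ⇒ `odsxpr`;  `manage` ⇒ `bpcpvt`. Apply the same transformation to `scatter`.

hrpiitg

Compare letters: p→e is +15, r→g is +15, o→d is +15 — a constant shift. It's a constant shift of +15 (ROT15).
For scatter: s+15=h, c+15=r, a+15=p, t+15=i, t+15=i, e+15=t, r+15=g.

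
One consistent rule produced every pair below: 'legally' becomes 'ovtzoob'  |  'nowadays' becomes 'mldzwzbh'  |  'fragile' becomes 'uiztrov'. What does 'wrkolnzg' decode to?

diplomat

This is the alphabet-reversal cipher (Atbash): a becomes z, b becomes y, etc.
Decoding wrkolnzg: w↔d, r↔i, k↔p, o↔l, l↔o, n↔m, z↔a, g↔t.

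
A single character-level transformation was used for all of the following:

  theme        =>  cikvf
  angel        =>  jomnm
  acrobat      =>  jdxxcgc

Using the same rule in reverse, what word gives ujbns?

liver

Shifts by position in theme: pos 0: t→c (+9), pos 1: h→i (+1), pos 2: e→k (+6), pos 3: m→v (+9), pos 4: e→f (+1) — repeating every 3. It's a Vigenère-style cipher with numeric key [9,1,6]: position i shifts by key[i mod 3].
Decoding ujbns: u−9=l, j−1=i, b−6=v, n−9=e, s−1=r.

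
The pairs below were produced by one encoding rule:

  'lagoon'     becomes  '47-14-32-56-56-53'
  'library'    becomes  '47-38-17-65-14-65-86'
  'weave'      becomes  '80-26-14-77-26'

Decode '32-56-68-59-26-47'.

l(#12)→47 and a(#1)→14: differences scale by 3, so n = 3·pos + 11. With a=1..z=26, the number is 3·pos + 11.
Undoing it on 32-56-68-59-26-47: 32→(32−11)÷3=7=g, 56→(56−11)÷3=15=o, 68→(68−11)÷3=19=s, 59→(59−11)÷3=16=p, 26→(26−11)÷3=5=e, 47→(47−11)÷3=12=l.

gospel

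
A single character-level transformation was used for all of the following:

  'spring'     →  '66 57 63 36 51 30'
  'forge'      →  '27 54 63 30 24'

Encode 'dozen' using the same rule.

21 54 87 24 51

With a=1..z=26, the number is 3·pos + 9.
Applying it to dozen: d=4→21, o=15→54, z=26→87, e=5→24, n=14→51.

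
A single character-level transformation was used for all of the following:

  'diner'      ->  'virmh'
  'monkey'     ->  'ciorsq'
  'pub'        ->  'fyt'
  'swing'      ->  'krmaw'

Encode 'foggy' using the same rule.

The word is reversed, then every letter is shifted forward by 4.
On foggy: reverse → yggof; then shift: y+4=c, g+4=k, g+4=k, o+4=s, f+4=j.

ckksj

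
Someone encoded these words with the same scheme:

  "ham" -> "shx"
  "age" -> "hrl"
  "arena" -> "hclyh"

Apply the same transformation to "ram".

Vowels shift forward by 7 and consonants shift forward by 11.
On ram: r(cons)+11=c, a(vowel)+7=h, m(cons)+11=x.

chx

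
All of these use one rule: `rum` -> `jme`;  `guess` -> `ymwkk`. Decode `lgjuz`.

torch

Compare letters: r→j is +18, u→m is +18, m→e is +18 — a constant shift. Each letter is shifted forward by 18 in the alphabet (a Caesar shift of +18).
Decoding lgjuz: l−18=t, g−18=o, j−18=r, u−18=c, z−18=h.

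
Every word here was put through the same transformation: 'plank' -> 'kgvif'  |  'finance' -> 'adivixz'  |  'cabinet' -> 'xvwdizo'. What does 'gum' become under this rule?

Compare letters: p→k is +21, l→g is +21, a→v is +21 — a constant shift. It's a constant shift of +21 (ROT21).
On gum: g+21=b, u+21=p, m+21=h.

bph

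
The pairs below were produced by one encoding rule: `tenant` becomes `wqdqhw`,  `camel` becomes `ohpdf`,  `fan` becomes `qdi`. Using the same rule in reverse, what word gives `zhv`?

sew

The output letters match the input read backwards, each shifted +3: tenant reversed is tnanet. Read the word backwards and shift each letter +3.
Undoing it on zhv: shift back: z−3=w, h−3=e, v−3=s → wes; then reverse → sew.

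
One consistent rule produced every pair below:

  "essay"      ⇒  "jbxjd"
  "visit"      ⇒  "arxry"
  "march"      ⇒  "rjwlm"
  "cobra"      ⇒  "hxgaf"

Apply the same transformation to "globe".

lutkj

Shifts by position in essay: pos 0: e→j (+5), pos 1: s→b (+9), pos 2: s→x (+5), pos 3: a→j (+9) — repeating every 2. It's a Vigenère-style cipher with numeric key [5,9]: position i shifts by key[i mod 2].
On globe: g+5=l, l+9=u, o+5=t, b+9=k, e+5=j.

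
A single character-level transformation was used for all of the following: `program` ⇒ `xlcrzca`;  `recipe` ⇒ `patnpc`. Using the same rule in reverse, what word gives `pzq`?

foe

The output letters match the input read backwards, each shifted +11: program reversed is margorp. The word is reversed, then every letter is shifted forward by 11.
Decoding pzq: shift back: p−11=e, z−11=o, q−11=f → eof; then reverse → foe.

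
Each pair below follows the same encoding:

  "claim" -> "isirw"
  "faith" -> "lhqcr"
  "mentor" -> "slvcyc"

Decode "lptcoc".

filter

In claim: c→i is +6, l→s is +7, a→i is +8, i→r is +9 — the shift increases by 1 each position. Each letter shifts forward by (position + 6), i.e. 6, 7, 8, … — the shift grows by one for each successive letter.
Decoding lptcoc: l−6=f, p−7=i, t−8=l, c−9=t, o−10=e, c−11=r.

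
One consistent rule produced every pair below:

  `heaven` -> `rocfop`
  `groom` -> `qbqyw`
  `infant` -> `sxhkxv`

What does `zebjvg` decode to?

Shifts by position in heaven: pos 0: h→r (+10), pos 1: e→o (+10), pos 2: a→c (+2), pos 3: v→f (+10), pos 4: e→o (+10), pos 5: n→p (+2) — repeating every 3. A repeating key of period 3 is used — shifts +10, +10, +2 over and over.
Decoding zebjvg: z−10=p, e−10=u, b−2=z, j−10=z, v−10=l, g−2=e.

puzzle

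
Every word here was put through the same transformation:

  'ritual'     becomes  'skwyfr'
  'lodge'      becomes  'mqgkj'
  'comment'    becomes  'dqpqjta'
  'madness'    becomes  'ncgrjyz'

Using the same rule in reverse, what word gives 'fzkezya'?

exhaust

The shift increases by 1 at each position, starting from +1: 1, 2, 3, ….
Undoing it on fzkezya: f−1=e, z−2=x, k−3=h, e−4=a, z−5=u, y−6=s, a−7=t.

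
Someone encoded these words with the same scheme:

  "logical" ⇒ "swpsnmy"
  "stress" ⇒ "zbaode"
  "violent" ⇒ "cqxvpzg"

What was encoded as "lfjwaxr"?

In logical: l→s is +7, o→w is +8, g→p is +9, i→s is +10 — the shift increases by 1 each position. Each letter shifts forward by (position + 7), i.e. 7, 8, 9, … — the shift grows by one for each successive letter.
Reversing it on lfjwaxr: l−7=e, f−8=x, j−9=a, w−10=m, a−11=p, x−12=l, r−13=e.

example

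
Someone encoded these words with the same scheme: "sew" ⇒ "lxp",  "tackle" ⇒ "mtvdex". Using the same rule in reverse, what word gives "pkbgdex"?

wrinkle

Compare letters: s→l is +19, e→x is +19, w→p is +19 — a constant shift. Every letter moves 19 places later in the alphabet, wrapping around z→a.
Reversing it on pkbgdex: p−19=w, k−19=r, b−19=i, g−19=n, d−19=k, e−19=l, x−19=e.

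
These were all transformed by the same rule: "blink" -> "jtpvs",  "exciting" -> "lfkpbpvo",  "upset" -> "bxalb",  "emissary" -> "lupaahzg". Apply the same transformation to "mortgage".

uvzbohol

The shift depends on letter class: consonant b→j is +8, but vowel i→p is +7. Vowels shift forward by 7 and consonants shift forward by 8.
For mortgage: m(cons)+8=u, o(vowel)+7=v, r(cons)+8=z, t(cons)+8=b, g(cons)+8=o, a(vowel)+7=h, g(cons)+8=o, e(vowel)+7=l.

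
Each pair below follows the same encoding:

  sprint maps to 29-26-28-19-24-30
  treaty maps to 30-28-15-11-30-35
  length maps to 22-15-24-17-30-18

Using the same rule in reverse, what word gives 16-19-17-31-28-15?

s is letter #19 and maps to 29: an offset of 10. Letters become their 1-based position plus 10 (so a→11, b→12, …).
Reversing it on 16-19-17-31-28-15: 16→(16−10)÷1=6=f, 19→(19−10)÷1=9=i, 17→(17−10)÷1=7=g, 31→(31−10)÷1=21=u, 28→(28−10)÷1=18=r, 15→(15−10)÷1=5=e.

figure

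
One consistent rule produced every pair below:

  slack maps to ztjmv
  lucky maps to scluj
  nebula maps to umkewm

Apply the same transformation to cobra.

In slack: s→z is +7, l→t is +8, a→j is +9, c→m is +10 — the shift increases by 1 each position. The shift increases by 1 at each position, starting from +7: 7, 8, 9, ….
For cobra: c+7=j, o+8=w, b+9=k, r+10=b, a+11=l.

jwkbl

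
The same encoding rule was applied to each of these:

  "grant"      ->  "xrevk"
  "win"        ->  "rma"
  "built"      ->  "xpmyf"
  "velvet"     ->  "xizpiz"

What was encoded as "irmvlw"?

shrine

The output letters match the input read backwards, each shifted +4: grant reversed is tnarg. Two steps: reverse the string, then apply a Caesar shift of +4.
Decoding irmvlw: shift back: i−4=e, r−4=n, m−4=i, v−4=r, l−4=h, w−4=s → enirhs; then reverse → shrine.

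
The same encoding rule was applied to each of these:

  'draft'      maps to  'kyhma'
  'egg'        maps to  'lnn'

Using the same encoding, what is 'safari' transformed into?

Compare letters: d→k is +7, r→y is +7, a→h is +7 — a constant shift. Each letter is shifted forward by 7 in the alphabet (a Caesar shift of +7).
On safari: s+7=z, a+7=h, f+7=m, a+7=h, r+7=y, i+7=p.

zhmhyp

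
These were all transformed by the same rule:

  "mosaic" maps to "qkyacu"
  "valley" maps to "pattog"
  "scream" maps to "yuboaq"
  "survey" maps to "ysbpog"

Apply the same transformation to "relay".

botag

Each letter's alphabet position (a=0..z=25) is mapped through 23·x+0 mod 26 — an affine cipher.
Applying it to relay: r(17)→23·17+0≡1=b; e(4)→23·4+0≡14=o; l(11)→23·11+0≡19=t; a(0)→23·0+0≡0=a; y(24)→23·24+0≡6=g (all mod 26).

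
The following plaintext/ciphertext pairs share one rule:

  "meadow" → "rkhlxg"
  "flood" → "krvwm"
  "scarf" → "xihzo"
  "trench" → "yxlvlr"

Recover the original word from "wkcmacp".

In meadow: m→r is +5, e→k is +6, a→h is +7, d→l is +8 — the shift increases by 1 each position. The shift increases by 1 at each position, starting from +5: 5, 6, 7, ….
Undoing it on wkcmacp: w−5=r, k−6=e, c−7=v, m−8=e, a−9=r, c−10=s, p−11=e.

reverse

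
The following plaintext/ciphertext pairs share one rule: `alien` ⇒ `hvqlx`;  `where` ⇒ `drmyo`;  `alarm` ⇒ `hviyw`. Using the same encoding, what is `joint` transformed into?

Shifts by position in alien: pos 0: a→h (+7), pos 1: l→v (+10), pos 2: i→q (+8), pos 3: e→l (+7), pos 4: n→x (+10) — repeating every 3. The shifts repeat in a cycle of length 3: positions 0,1,… shift by +7, +10, +8, then the pattern repeats.
Applying it to joint: j+7=q, o+10=y, i+8=q, n+7=u, t+10=d.

qyqud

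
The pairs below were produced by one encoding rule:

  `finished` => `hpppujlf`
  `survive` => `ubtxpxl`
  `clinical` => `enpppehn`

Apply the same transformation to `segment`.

The shift depends on letter class: consonant f→h is +2, but vowel i→p is +7. The rule splits by letter class: vowels +7, consonants +2.
For segment: s(cons)+2=u, e(vowel)+7=l, g(cons)+2=i, m(cons)+2=o, e(vowel)+7=l, n(cons)+2=p, t(cons)+2=v.

uliolpv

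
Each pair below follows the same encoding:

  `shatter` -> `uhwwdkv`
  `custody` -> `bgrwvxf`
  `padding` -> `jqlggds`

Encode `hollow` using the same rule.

Read the word backwards and shift each letter +3.
Applying it to hollow: reverse → wolloh; then shift: w+3=z, o+3=r, l+3=o, l+3=o, o+3=r, h+3=k.

zroork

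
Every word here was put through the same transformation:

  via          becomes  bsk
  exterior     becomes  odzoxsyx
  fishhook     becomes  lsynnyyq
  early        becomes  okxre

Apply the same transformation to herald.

noxkrj

The shift depends on letter class: consonant v→b is +6, but vowel i→s is +10. The rule splits by letter class: vowels +10, consonants +6.
Applying it to herald: h(cons)+6=n, e(vowel)+10=o, r(cons)+6=x, a(vowel)+10=k, l(cons)+6=r, d(cons)+6=j.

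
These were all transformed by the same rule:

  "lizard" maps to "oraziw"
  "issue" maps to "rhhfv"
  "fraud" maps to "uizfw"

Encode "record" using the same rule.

ivxliw

Each pair mirrors across the alphabet (l↔o, i↔r, z↔a): positions sum to 25. Each letter is replaced by its mirror in the alphabet: a↔z, b↔y, c↔x, and so on (the Atbash cipher).
Applying it to record: r↔i, e↔v, c↔x, o↔l, r↔i, d↔w.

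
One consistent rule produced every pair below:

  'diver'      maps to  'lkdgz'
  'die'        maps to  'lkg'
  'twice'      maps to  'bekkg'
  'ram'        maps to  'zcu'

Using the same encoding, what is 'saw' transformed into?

Two shifts are in play — +2 for a/e/i/o/u, +8 for every other letter.
On saw: s(cons)+8=a, a(vowel)+2=c, w(cons)+8=e.

ace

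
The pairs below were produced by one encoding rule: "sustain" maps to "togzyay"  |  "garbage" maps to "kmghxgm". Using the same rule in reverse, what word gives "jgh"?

bad

The output letters match the input read backwards, each shifted +6: sustain reversed is niatsus. The word is reversed, then every letter is shifted forward by 6.
Reversing it on jgh: shift back: j−6=d, g−6=a, h−6=b → dab; then reverse → bad.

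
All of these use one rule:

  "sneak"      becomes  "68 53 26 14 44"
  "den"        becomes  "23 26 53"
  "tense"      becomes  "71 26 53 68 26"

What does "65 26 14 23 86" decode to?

s(#19)→68 and n(#14)→53: differences scale by 3, so n = 3·pos + 11. With a=1..z=26, the number is 3·pos + 11.
Decoding 65 26 14 23 86: 65→(65−11)÷3=18=r, 26→(26−11)÷3=5=e, 14→(14−11)÷3=1=a, 23→(23−11)÷3=4=d, 86→(86−11)÷3=25=y.

ready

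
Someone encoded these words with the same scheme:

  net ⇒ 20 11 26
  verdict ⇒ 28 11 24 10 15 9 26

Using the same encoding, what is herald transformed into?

14 11 24 7 18 10

n is letter #14 and maps to 20: an offset of 6. Letters become their 1-based position plus 6 (so a→7, b→8, …).
Applying it to herald: h=8→14, e=5→11, r=18→24, a=1→7, l=12→18, d=4→10.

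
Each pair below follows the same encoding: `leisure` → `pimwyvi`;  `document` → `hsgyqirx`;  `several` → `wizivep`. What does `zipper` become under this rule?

dmttiv

Compare letters: l→p is +4, e→i is +4, i→m is +4 — a constant shift. It's a constant shift of +4 (ROT4).
For zipper: z+4=d, i+4=m, p+4=t, p+4=t, e+4=i, r+4=v.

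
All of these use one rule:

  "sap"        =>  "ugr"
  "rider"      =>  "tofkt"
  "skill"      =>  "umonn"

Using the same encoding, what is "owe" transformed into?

The shift depends on letter class: consonant s→u is +2, but vowel a→g is +6. Two shifts are in play — +6 for a/e/i/o/u, +2 for every other letter.
Applying it to owe: o(vowel)+6=u, w(cons)+2=y, e(vowel)+6=k.

uyk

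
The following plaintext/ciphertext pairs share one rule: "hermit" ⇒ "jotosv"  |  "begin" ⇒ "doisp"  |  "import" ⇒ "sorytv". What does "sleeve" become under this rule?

unooxo

The shift depends on letter class: consonant h→j is +2, but vowel e→o is +10. Vowels shift forward by 10 and consonants shift forward by 2.
On sleeve: s(cons)+2=u, l(cons)+2=n, e(vowel)+10=o, e(vowel)+10=o, v(cons)+2=x, e(vowel)+10=o.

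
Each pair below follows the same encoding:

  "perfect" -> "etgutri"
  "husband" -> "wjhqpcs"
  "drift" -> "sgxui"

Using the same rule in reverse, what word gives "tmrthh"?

Compare letters: p→e is +15, e→t is +15, r→g is +15 — a constant shift. It's a constant shift of +15 (ROT15).
Reversing it on tmrthh: t−15=e, m−15=x, r−15=c, t−15=e, h−15=s, h−15=s.

excess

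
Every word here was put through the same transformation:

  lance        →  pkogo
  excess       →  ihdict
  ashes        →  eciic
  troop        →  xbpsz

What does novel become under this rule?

rywiv

Shifts by position in lance: pos 0: l→p (+4), pos 1: a→k (+10), pos 2: n→o (+1), pos 3: c→g (+4), pos 4: e→o (+10) — repeating every 3. It's a Vigenère-style cipher with numeric key [4,10,1]: position i shifts by key[i mod 3].
Applying it to novel: n+4=r, o+10=y, v+1=w, e+4=i, l+10=v.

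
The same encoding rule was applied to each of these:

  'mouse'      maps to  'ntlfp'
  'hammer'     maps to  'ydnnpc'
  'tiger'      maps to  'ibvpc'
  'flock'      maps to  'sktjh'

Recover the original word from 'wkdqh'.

plank

m(12)→n(13) and o(14)→t(19) fit y≡3x+3 (mod 26); the inverse of 3 mod 26 is 9. Each letter's alphabet position (a=0..z=25) is mapped through 3·x+3 mod 26 — an affine cipher.
Decoding wkdqh: w(22)→9·(22−3)≡15=p; k(10)→9·(10−3)≡11=l; d(3)→9·(3−3)≡0=a; q(16)→9·(16−3)≡13=n; h(7)→9·(7−3)≡10=k (all mod 26).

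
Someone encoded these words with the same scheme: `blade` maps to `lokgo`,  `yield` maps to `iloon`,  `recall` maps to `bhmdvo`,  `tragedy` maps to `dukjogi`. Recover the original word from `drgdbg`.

Shifts by position in blade: pos 0: b→l (+10), pos 1: l→o (+3), pos 2: a→k (+10), pos 3: d→g (+3) — repeating every 2. A repeating key of period 2 is used — shifts +10, +3 over and over.
Decoding drgdbg: d−10=t, r−3=o, g−10=w, d−3=a, b−10=r, g−3=d.

toward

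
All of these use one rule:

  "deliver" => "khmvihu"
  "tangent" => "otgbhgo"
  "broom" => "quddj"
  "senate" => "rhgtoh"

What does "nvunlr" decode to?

circus

d(3)→k(10) and e(4)→h(7) fit y≡23x+19 (mod 26); the inverse of 23 mod 26 is 17. Treating letters as 0–25, the rule is x ↦ 23x + 19 (mod 26).
Decoding nvunlr: n(13)→17·(13−19)≡2=c; v(21)→17·(21−19)≡8=i; u(20)→17·(20−19)≡17=r; n(13)→17·(13−19)≡2=c; l(11)→17·(11−19)≡20=u; r(17)→17·(17−19)≡18=s (all mod 26).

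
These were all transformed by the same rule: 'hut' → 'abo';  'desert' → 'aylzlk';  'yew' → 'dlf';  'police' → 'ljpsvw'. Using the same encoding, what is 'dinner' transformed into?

The word is reversed, then every letter is shifted forward by 7.
Applying it to dinner: reverse → rennid; then shift: r+7=y, e+7=l, n+7=u, n+7=u, i+7=p, d+7=k.

yluupk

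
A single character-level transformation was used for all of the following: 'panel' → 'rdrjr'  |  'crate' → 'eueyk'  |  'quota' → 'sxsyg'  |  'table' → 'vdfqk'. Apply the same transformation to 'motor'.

In panel: p→r is +2, a→d is +3, n→r is +4, e→j is +5 — the shift increases by 1 each position. Each letter shifts forward by (position + 2), i.e. 2, 3, 4, … — the shift grows by one for each successive letter.
On motor: m+2=o, o+3=r, t+4=x, o+5=t, r+6=x.

orxtx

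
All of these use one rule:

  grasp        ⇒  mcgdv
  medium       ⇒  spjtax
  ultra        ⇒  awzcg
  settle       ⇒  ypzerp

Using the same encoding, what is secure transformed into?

Shifts by position in grasp: pos 0: g→m (+6), pos 1: r→c (+11), pos 2: a→g (+6), pos 3: s→d (+11) — repeating every 2. A repeating key of period 2 is used — shifts +6, +11 over and over.
For secure: s+6=y, e+11=p, c+6=i, u+11=f, r+6=x, e+11=p.

ypifxp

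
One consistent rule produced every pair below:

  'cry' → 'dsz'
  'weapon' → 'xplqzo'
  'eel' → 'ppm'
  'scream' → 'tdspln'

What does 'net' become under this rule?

The shift depends on letter class: consonant c→d is +1, but vowel e→p is +11. The rule splits by letter class: vowels +11, consonants +1.
Applying it to net: n(cons)+1=o, e(vowel)+11=p, t(cons)+1=u.

opu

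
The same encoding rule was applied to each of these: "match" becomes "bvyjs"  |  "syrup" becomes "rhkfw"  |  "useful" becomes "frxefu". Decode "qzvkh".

m(12)→b(1) and a(0)→v(21) fit y≡7x+21 (mod 26); the inverse of 7 mod 26 is 15. This is an affine cipher: with a=0,…,z=25, each position x becomes (7x+21) mod 26.
Decoding qzvkh: q(16)→15·(16−21)≡3=d; z(25)→15·(25−21)≡8=i; v(21)→15·(21−21)≡0=a; k(10)→15·(10−21)≡17=r; h(7)→15·(7−21)≡24=y (all mod 26).

diary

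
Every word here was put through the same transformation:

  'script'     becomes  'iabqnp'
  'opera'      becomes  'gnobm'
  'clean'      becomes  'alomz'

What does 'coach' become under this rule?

s(18)→i(8) and c(2)→a(0) fit y≡7x+12 (mod 26); the inverse of 7 mod 26 is 15. This is an affine cipher: with a=0,…,z=25, each position x becomes (7x+12) mod 26.
On coach: c(2)→7·2+12≡0=a; o(14)→7·14+12≡6=g; a(0)→7·0+12≡12=m; c(2)→7·2+12≡0=a; h(7)→7·7+12≡9=j (all mod 26).

agmaj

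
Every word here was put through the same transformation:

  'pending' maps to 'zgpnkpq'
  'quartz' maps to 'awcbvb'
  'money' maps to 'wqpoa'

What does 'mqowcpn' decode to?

command

Shifts by position in pending: pos 0: p→z (+10), pos 1: e→g (+2), pos 2: n→p (+2), pos 3: d→n (+10), pos 4: i→k (+2), pos 5: n→p (+2) — repeating every 3. The shifts repeat in a cycle of length 3: positions 0,1,… shift by +10, +2, +2, then the pattern repeats.
Undoing it on mqowcpn: m−10=c, q−2=o, o−2=m, w−10=m, c−2=a, p−2=n, n−10=d.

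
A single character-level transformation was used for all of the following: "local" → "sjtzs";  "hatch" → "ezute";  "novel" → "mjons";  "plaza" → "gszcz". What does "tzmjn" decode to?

l(11)→s(18) and o(14)→j(9) fit y≡23x+25 (mod 26); the inverse of 23 mod 26 is 17. Treating letters as 0–25, the rule is x ↦ 23x + 25 (mod 26).
Undoing it on tzmjn: t(19)→17·(19−25)≡2=c; z(25)→17·(25−25)≡0=a; m(12)→17·(12−25)≡13=n; j(9)→17·(9−25)≡14=o; n(13)→17·(13−25)≡4=e (all mod 26).

canoe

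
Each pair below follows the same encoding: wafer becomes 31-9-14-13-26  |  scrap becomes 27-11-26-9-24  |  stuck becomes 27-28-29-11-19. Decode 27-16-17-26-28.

shirt

Each letter is replaced by its alphabet position (a=1..z=26) + 8.
Undoing it on 27-16-17-26-28: 27→(27−8)÷1=19=s, 16→(16−8)÷1=8=h, 17→(17−8)÷1=9=i, 26→(26−8)÷1=18=r, 28→(28−8)÷1=20=t.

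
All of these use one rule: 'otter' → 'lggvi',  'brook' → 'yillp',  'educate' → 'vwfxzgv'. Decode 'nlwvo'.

Each pair mirrors across the alphabet (o↔l, t↔g, t↔g): positions sum to 25. Letters are reflected about the middle of the alphabet (position → 25−position): Atbash.
Decoding nlwvo: n↔m, l↔o, w↔d, v↔e, o↔l.

model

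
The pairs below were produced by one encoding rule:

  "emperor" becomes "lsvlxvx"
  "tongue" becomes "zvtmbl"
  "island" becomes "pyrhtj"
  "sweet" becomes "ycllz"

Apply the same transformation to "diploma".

jpvrvsh

The shift depends on letter class: consonant m→s is +6, but vowel e→l is +7. The rule splits by letter class: vowels +7, consonants +6.
Applying it to diploma: d(cons)+6=j, i(vowel)+7=p, p(cons)+6=v, l(cons)+6=r, o(vowel)+7=v, m(cons)+6=s, a(vowel)+7=h.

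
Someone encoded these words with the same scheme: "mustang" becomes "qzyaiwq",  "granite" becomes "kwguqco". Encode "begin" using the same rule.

fjmpv

Each letter shifts forward by (position + 4), i.e. 4, 5, 6, … — the shift grows by one for each successive letter.
For begin: b+4=f, e+5=j, g+6=m, i+7=p, n+8=v.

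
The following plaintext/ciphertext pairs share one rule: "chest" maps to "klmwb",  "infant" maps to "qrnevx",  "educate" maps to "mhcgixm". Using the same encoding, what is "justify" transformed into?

A repeating key of period 2 is used — shifts +8, +4 over and over.
Applying it to justify: j+8=r, u+4=y, s+8=a, t+4=x, i+8=q, f+4=j, y+8=g.

ryaxqjg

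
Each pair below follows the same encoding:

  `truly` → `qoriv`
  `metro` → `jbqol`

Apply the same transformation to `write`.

tofqb

Compare letters: t→q is +23, r→o is +23, u→r is +23 — a constant shift. This is a Caesar cipher with shift 23.
On write: w+23=t, r+23=o, i+23=f, t+23=q, e+23=b.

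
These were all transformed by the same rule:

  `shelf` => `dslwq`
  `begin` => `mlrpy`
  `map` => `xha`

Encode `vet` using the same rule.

gle

Vowels shift forward by 7 and consonants shift forward by 11.
On vet: v(cons)+11=g, e(vowel)+7=l, t(cons)+11=e.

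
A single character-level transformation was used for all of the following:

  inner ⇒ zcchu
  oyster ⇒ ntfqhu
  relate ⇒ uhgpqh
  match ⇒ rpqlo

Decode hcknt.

i(8)→z(25) and n(13)→c(2) fit y≡11x+15 (mod 26); the inverse of 11 mod 26 is 19. This is an affine cipher: with a=0,…,z=25, each position x becomes (11x+15) mod 26.
Decoding hcknt: h(7)→19·(7−15)≡4=e; c(2)→19·(2−15)≡13=n; k(10)→19·(10−15)≡9=j; n(13)→19·(13−15)≡14=o; t(19)→19·(19−15)≡24=y (all mod 26).

enjoy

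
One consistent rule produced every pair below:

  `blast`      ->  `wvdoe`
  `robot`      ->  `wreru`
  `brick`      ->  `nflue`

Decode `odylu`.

rival

The output letters match the input read backwards, each shifted +3: blast reversed is tsalb. Two steps: reverse the string, then apply a Caesar shift of +3.
Undoing it on odylu: shift back: o−3=l, d−3=a, y−3=v, l−3=i, u−3=r → lavir; then reverse → rival.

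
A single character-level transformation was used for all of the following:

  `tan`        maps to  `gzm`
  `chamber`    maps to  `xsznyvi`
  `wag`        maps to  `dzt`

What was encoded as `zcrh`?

Letters are reflected about the middle of the alphabet (position → 25−position): Atbash.
Decoding zcrh: z↔a, c↔x, r↔i, h↔s.

axis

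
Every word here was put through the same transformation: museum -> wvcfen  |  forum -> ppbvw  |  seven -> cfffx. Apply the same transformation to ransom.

Shifts by position in museum: pos 0: m→w (+10), pos 1: u→v (+1), pos 2: s→c (+10), pos 3: e→f (+1) — repeating every 2. A repeating key of period 2 is used — shifts +10, +1 over and over.
Applying it to ransom: r+10=b, a+1=b, n+10=x, s+1=t, o+10=y, m+1=n.

bbxtyn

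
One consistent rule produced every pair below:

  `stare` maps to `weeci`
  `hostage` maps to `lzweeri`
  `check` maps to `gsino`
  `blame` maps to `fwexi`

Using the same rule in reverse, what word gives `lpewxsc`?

healthy

Shifts by position in stare: pos 0: s→w (+4), pos 1: t→e (+11), pos 2: a→e (+4), pos 3: r→c (+11) — repeating every 2. The shifts repeat in a cycle of length 2: positions 0,1,… shift by +4, +11, then the pattern repeats.
Decoding lpewxsc: l−4=h, p−11=e, e−4=a, w−11=l, x−4=t, s−11=h, c−4=y.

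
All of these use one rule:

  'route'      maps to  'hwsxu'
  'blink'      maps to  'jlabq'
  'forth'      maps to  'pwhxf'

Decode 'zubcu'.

r(17)→h(7) and o(14)→w(22) fit y≡21x+14 (mod 26); the inverse of 21 mod 26 is 5. Treating letters as 0–25, the rule is x ↦ 21x + 14 (mod 26).
Reversing it on zubcu: z(25)→5·(25−14)≡3=d; u(20)→5·(20−14)≡4=e; b(1)→5·(1−14)≡13=n; c(2)→5·(2−14)≡18=s; u(20)→5·(20−14)≡4=e (all mod 26).

dense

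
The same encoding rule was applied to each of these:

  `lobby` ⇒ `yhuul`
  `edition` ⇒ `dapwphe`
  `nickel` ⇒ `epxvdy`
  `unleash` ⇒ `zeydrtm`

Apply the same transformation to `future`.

gzwzqd

l(11)→y(24) and o(14)→h(7) fit y≡3x+17 (mod 26); the inverse of 3 mod 26 is 9. This is an affine cipher: with a=0,…,z=25, each position x becomes (3x+17) mod 26.
For future: f(5)→3·5+17≡6=g; u(20)→3·20+17≡25=z; t(19)→3·19+17≡22=w; u(20)→3·20+17≡25=z; r(17)→3·17+17≡16=q; e(4)→3·4+17≡3=d (all mod 26).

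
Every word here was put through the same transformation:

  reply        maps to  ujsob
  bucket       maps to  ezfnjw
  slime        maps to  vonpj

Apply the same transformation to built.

eznow

The shift depends on letter class: consonant r→u is +3, but vowel e→j is +5. The rule splits by letter class: vowels +5, consonants +3.
On built: b(cons)+3=e, u(vowel)+5=z, i(vowel)+5=n, l(cons)+3=o, t(cons)+3=w.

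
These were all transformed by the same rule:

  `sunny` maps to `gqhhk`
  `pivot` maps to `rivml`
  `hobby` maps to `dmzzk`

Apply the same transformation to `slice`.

gxieo

s(18)→g(6) and u(20)→q(16) fit y≡5x+20 (mod 26); the inverse of 5 mod 26 is 21. This is an affine cipher: with a=0,…,z=25, each position x becomes (5x+20) mod 26.
For slice: s(18)→5·18+20≡6=g; l(11)→5·11+20≡23=x; i(8)→5·8+20≡8=i; c(2)→5·2+20≡4=e; e(4)→5·4+20≡14=o (all mod 26).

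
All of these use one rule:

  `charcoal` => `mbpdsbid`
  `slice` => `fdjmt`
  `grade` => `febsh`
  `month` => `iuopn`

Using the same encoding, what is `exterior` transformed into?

The output letters match the input read backwards, each shifted +1: charcoal reversed is laocrahc. Read the word backwards and shift each letter +1.
Applying it to exterior: reverse → roiretxe; then shift: r+1=s, o+1=p, i+1=j, r+1=s, e+1=f, t+1=u, x+1=y, e+1=f.

spjsfuyf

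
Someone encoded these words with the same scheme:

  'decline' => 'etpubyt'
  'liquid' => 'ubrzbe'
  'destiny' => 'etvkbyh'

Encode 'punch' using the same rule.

czypm

Each letter's alphabet position (a=0..z=25) is mapped through 15·x+11 mod 26 — an affine cipher.
On punch: p(15)→15·15+11≡2=c; u(20)→15·20+11≡25=z; n(13)→15·13+11≡24=y; c(2)→15·2+11≡15=p; h(7)→15·7+11≡12=m (all mod 26).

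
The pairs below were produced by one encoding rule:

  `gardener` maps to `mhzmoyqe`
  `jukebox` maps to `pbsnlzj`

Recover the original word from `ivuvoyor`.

commence

Letter i (0-indexed) is shifted by i+6, so successive shifts are 6, 7, 8, ….
Decoding ivuvoyor: i−6=c, v−7=o, u−8=m, v−9=m, o−10=e, y−11=n, o−12=c, r−13=e.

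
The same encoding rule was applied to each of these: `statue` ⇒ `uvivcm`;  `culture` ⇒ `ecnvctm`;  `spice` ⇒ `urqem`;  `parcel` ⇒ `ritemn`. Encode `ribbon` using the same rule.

tqddwp

The shift depends on letter class: consonant s→u is +2, but vowel a→i is +8. Two shifts are in play — +8 for a/e/i/o/u, +2 for every other letter.
For ribbon: r(cons)+2=t, i(vowel)+8=q, b(cons)+2=d, b(cons)+2=d, o(vowel)+8=w, n(cons)+2=p.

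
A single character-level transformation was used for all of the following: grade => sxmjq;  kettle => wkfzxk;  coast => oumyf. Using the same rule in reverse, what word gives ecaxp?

Shifts by position in grade: pos 0: g→s (+12), pos 1: r→x (+6), pos 2: a→m (+12), pos 3: d→j (+6) — repeating every 2. It's a Vigenère-style cipher with numeric key [12,6]: position i shifts by key[i mod 2].
Decoding ecaxp: e−12=s, c−6=w, a−12=o, x−6=r, p−12=d.

sword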